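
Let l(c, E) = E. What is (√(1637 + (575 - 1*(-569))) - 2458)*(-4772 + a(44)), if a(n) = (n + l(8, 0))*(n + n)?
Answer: 2212200 - 2700*√309 ≈ 2.1647e+6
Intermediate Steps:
a(n) = 2*n² (a(n) = (n + 0)*(n + n) = n*(2*n) = 2*n²)
(√(1637 + (575 - 1*(-569))) - 2458)*(-4772 + a(44)) = (√(1637 + (575 - 1*(-569))) - 2458)*(-4772 + 2*44²) = (√(1637 + (575 + 569)) - 2458)*(-4772 + 2*1936) = (√(1637 + 1144) - 2458)*(-4772 + 3872) = (√2781 - 2458)*(-900) = (3*√309 - 2458)*(-900) = (-2458 + 3*√309)*(-900) = 2212200 - 2700*√309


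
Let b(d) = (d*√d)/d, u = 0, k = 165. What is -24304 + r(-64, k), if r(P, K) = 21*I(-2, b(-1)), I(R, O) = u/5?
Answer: -24304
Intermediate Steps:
b(d) = √d (b(d) = d^(3/2)/d = √d)
I(R, O) = 0 (I(R, O) = 0/5 = 0*(⅕) = 0)
r(P, K) = 0 (r(P, K) = 21*0 = 0)
-24304 + r(-64, k) = -24304 + 0 = -24304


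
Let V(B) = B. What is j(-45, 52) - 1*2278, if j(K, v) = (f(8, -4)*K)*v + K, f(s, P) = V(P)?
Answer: 7037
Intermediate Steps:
f(s, P) = P
j(K, v) = K - 4*K*v (j(K, v) = (-4*K)*v + K = -4*K*v + K = K - 4*K*v)
j(-45, 52) - 1*2278 = -45*(1 - 4*52) - 1*2278 = -45*(1 - 208) - 2278 = -45*(-207) - 2278 = 9315 - 2278 = 7037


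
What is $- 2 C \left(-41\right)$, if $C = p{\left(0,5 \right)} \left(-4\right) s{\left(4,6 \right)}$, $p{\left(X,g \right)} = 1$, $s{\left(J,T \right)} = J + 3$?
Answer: $-2296$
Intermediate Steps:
$s{\left(J,T \right)} = 3 + J$
$C = -28$ ($C = 1 \left(-4\right) \left(3 + 4\right) = \left(-4\right) 7 = -28$)
$- 2 C \left(-41\right) = \left(-2\right) \left(-28\right) \left(-41\right) = 56 \left(-41\right) = -2296$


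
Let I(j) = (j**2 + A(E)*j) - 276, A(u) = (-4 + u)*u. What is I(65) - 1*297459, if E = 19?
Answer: -274985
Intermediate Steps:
A(u) = u*(-4 + u)
I(j) = -276 + j**2 + 285*j (I(j) = (j**2 + (19*(-4 + 19))*j) - 276 = (j**2 + (19*15)*j) - 276 = (j**2 + 285*j) - 276 = -276 + j**2 + 285*j)
I(65) - 1*297459 = (-276 + 65**2 + 285*65) - 1*297459 = (-276 + 4225 + 18525) - 297459 = 22474 - 297459 = -274985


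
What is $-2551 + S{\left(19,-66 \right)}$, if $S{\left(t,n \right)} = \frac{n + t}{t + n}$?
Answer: $-2550$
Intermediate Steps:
$S{\left(t,n \right)} = 1$ ($S{\left(t,n \right)} = \frac{n + t}{n + t} = 1$)
$-2551 + S{\left(19,-66 \right)} = -2551 + 1 = -2550$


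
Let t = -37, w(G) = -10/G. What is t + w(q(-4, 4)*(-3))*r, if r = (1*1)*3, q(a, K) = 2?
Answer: -32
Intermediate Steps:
r = 3 (r = 1*3 = 3)
t + w(q(-4, 4)*(-3))*r = -37 - 10/(2*(-3))*3 = -37 - 10/(-6)*3 = -37 - 10*(-1/6)*3 = -37 + (5/3)*3 = -37 + 5 = -32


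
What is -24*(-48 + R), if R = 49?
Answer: -24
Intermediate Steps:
-24*(-48 + R) = -24*(-48 + 49) = -24*1 = -24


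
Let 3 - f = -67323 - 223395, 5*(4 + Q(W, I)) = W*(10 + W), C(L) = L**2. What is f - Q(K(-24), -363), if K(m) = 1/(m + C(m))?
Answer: 442925346479/1523520 ≈ 2.9073e+5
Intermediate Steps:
K(m) = 1/(m + m**2)
Q(W, I) = -4 + W*(10 + W)/5 (Q(W, I) = -4 + (W*(10 + W))/5 = -4 + W*(10 + W)/5)
f = 290721 (f = 3 - (-67323 - 223395) = 3 - 1*(-290718) = 3 + 290718 = 290721)
f - Q(K(-24), -363) = 290721 - (-4 + 2*(1/((-24)*(1 - 24))) + (1/((-24)*(1 - 24)))**2/5) = 290721 - (-4 + 2*(-1/24/(-23)) + (-1/24/(-23))**2/5) = 290721 - (-4 + 2*(-1/24*(-1/23)) + (-1/24*(-1/23))**2/5) = 290721 - (-4 + 2*(1/552) + (1/552)**2/5) = 290721 - (-4 + 1/276 + (1/5)*(1/304704)) = 290721 - (-4 + 1/276 + 1/1523520) = 290721 - 1*(-6088559/1523520) = 290721 + 6088559/1523520 = 442925346479/1523520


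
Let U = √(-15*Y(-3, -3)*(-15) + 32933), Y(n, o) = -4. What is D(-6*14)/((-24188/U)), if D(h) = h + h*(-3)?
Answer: -42*√32033/6047 ≈ -1.2431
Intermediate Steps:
U = √32033 (U = √(-15*(-4)*(-15) + 32933) = √(60*(-15) + 32933) = √(-900 + 32933) = √32033 ≈ 178.98)
D(h) = -2*h (D(h) = h - 3*h = -2*h)
D(-6*14)/((-24188/U)) = (-(-12)*14)/((-24188*√32033/32033)) = (-2*(-84))/((-24188*√32033/32033)) = 168/((-24188*√32033/32033)) = 168*(-√32033/24188) = -42*√32033/6047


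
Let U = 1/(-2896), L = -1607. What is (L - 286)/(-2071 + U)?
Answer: 5482128/5997617 ≈ 0.91405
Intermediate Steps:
U = -1/2896 ≈ -0.00034530
(L - 286)/(-2071 + U) = (-1607 - 286)/(-2071 - 1/2896) = -1893/(-5997617/2896) = -1893*(-2896/5997617) = 5482128/5997617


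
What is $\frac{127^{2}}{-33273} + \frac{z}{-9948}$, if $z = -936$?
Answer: $- \frac{10775647}{27583317} \approx -0.39066$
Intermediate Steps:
$\frac{127^{2}}{-33273} + \frac{z}{-9948} = \frac{127^{2}}{-33273} - \frac{936}{-9948} = 16129 \left(- \frac{1}{33273}\right) - - \frac{78}{829} = - \frac{16129}{33273} + \frac{78}{829} = - \frac{10775647}{27583317}$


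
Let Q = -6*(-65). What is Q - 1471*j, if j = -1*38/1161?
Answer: 508688/1161 ≈ 438.15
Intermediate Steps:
j = -38/1161 (j = -38*1/1161 = -38/1161 ≈ -0.032730)
Q = 390
Q - 1471*j = 390 - 1471*(-38/1161) = 390 + 55898/1161 = 508688/1161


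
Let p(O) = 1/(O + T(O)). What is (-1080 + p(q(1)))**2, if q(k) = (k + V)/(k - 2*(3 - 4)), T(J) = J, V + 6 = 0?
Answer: 116704809/100 ≈ 1.1670e+6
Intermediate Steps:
V = -6 (V = -6 + 0 = -6)
q(k) = (-6 + k)/(2 + k) (q(k) = (k - 6)/(k - 2*(3 - 4)) = (-6 + k)/(k - 2*(-1)) = (-6 + k)/(k + 2) = (-6 + k)/(2 + k))
p(O) = 1/(2*O) (p(O) = 1/(O + O) = 1/(2*O))
(-1080 + p(q(1)))**2 = (-1080 + 1/(2*(((-6 + 1)/(2 + 1)))))**2 = (-1080 + 1/(2*((-5/3))))**2 = (-1080 + 1/(2*(((1/3)*(-5)))))**2 = (-1080 + 1/(2*(-5/3)))**2 = (-1080 + (1/2)*(-3/5))**2 = (-1080 - 3/10)**2 = (-10803/10)**2 = 116704809/100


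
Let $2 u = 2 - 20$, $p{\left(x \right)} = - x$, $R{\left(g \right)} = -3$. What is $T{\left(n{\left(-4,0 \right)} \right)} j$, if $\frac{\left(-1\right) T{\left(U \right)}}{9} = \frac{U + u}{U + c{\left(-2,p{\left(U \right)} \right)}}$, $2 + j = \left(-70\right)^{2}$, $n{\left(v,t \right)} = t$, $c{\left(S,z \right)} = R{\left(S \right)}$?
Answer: $-132246$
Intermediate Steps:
$c{\left(S,z \right)} = -3$
$u = -9$ ($u = \frac{2 - 20}{2} = \frac{1}{2} \left(-18\right) = -9$)
$j = 4898$ ($j = -2 + \left(-70\right)^{2} = -2 + 4900 = 4898$)
$T{\left(U \right)} = - \frac{9 \left(-9 + U\right)}{-3 + U}$ ($T{\left(U \right)} = - 9 \frac{U - 9}{U - 3} = - 9 \frac{-9 + U}{-3 + U} = - \frac{9 \left(-9 + U\right)}{-3 + U}$)
$T{\left(n{\left(-4,0 \right)} \right)} j = \frac{9 \left(9 - 0\right)}{-3 + 0} \cdot 4898 = \frac{9 \left(9 + 0\right)}{-3} \cdot 4898 = 9 \left(- \frac{1}{3}\right) 9 \cdot 4898 = \left(-27\right) 4898 = -132246$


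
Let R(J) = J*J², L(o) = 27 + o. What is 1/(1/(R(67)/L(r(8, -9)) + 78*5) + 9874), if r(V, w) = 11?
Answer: 315583/3116066580 ≈ 0.00010128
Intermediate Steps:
R(J) = J³
1/(1/(R(67)/L(r(8, -9)) + 78*5) + 9874) = 1/(1/(67³/(27 + 11) + 78*5) + 9874) = 1/(1/(300763/38 + 390) + 9874) = 1/(1/(315583/38) + 9874) = 1/(38/315583 + 9874) = 1/(3116066580/315583) = 315583/3116066580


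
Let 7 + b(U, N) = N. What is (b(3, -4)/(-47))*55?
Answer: 605/47 ≈ 12.872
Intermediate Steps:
b(U, N) = -7 + N
(b(3, -4)/(-47))*55 = ((-7 - 4)/(-47))*55 = -1/47*(-11)*55 = (11/47)*55 = 605/47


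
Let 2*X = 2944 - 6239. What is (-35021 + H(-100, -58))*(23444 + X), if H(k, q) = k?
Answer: -1531029753/2 ≈ -7.6551e+8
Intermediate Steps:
X = -3295/2 (X = (2944 - 6239)/2 = (½)*(-3295) = -3295/2 ≈ -1647.5)
(-35021 + H(-100, -58))*(23444 + X) = (-35021 - 100)*(23444 - 3295/2) = -35121*43593/2 = -1531029753/2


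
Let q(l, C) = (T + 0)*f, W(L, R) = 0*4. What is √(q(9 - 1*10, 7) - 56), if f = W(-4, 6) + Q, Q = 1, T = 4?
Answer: 2*I*√13 ≈ 7.2111*I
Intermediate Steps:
W(L, R) = 0
f = 1 (f = 0 + 1 = 1)
q(l, C) = 4 (q(l, C) = (4 + 0)*1 = 4*1 = 4)
√(q(9 - 1*10, 7) - 56) = √(4 - 56) = √(-52) = 2*I*√13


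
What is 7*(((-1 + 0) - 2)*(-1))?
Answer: 21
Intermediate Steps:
7*(((-1 + 0) - 2)*(-1)) = 7*((-1 - 2)*(-1)) = 7*(-3*(-1)) = 7*3 = 21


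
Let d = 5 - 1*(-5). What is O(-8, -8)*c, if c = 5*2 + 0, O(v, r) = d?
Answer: 100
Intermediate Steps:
d = 10 (d = 5 + 5 = 10)
O(v, r) = 10
c = 10 (c = 10 + 0 = 10)
O(-8, -8)*c = 10*10 = 100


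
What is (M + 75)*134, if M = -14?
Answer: 8174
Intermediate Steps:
(M + 75)*134 = (-14 + 75)*134 = 61*134 = 8174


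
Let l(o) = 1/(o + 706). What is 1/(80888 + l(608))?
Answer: 1314/106286833 ≈ 1.2363e-5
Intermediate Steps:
l(o) = 1/(706 + o)
1/(80888 + l(608)) = 1/(80888 + 1/(706 + 608)) = 1/(80888 + 1/1314) = 1/(106286833/1314) = 1314/106286833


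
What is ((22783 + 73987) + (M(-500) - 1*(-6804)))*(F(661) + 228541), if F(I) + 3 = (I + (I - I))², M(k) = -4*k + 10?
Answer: 70261823056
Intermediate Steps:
M(k) = 10 - 4*k
F(I) = -3 + I² (F(I) = -3 + (I + (I - I))² = -3 + (I + 0)² = -3 + I²)
((22783 + 73987) + (M(-500) - 1*(-6804)))*(F(661) + 228541) = ((22783 + 73987) + ((10 - 4*(-500)) - 1*(-6804)))*((-3 + 661²) + 228541) = (96770 + ((10 + 2000) + 6804))*((-3 + 436921) + 228541) = (96770 + (2010 + 6804))*(436918 + 228541) = (96770 + 8814)*665459 = 105584*665459 = 70261823056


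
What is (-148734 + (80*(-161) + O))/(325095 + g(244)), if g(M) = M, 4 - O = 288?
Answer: -161898/325339 ≈ -0.49763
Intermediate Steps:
O = -284 (O = 4 - 1*288 = 4 - 288 = -284)
(-148734 + (80*(-161) + O))/(325095 + g(244)) = (-148734 + (80*(-161) - 284))/(325095 + 244) = (-148734 + (-12880 - 284))/325339 = (-148734 - 13164)*(1/325339) = -161898*1/325339 = -161898/325339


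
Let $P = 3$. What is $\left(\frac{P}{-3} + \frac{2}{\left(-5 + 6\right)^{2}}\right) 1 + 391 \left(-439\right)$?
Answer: $-171648$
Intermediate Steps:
$\left(\frac{P}{-3} + \frac{2}{\left(-5 + 6\right)^{2}}\right) 1 + 391 \left(-439\right) = \left(\frac{3}{-3} + \frac{2}{\left(-5 + 6\right)^{2}}\right) 1 + 391 \left(-439\right) = \left(3 \left(- \frac{1}{3}\right) + \frac{2}{1^{2}}\right) 1 - 171649 = \left(-1 + \frac{2}{1}\right) 1 - 171649 = \left(-1 + 2 \cdot 1\right) 1 - 171649 = \left(-1 + 2\right) 1 - 171649 = 1 \cdot 1 - 171649 = 1 - 171649 = -171648$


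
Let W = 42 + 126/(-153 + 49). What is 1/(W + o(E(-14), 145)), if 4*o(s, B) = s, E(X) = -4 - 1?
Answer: 13/514 ≈ 0.025292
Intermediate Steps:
E(X) = -5
o(s, B) = s/4
W = 2121/52 (W = 42 + 126/(-104) = 42 + 126*(-1/104) = 42 - 63/52 = 2121/52 ≈ 40.788)
1/(W + o(E(-14), 145)) = 1/(2121/52 + (¼)*(-5)) = 1/(2121/52 - 5/4) = 1/(514/13) = 13/514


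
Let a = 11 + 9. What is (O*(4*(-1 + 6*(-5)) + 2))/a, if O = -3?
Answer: 183/10 ≈ 18.300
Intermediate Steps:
a = 20
(O*(4*(-1 + 6*(-5)) + 2))/a = -3*(4*(-1 + 6*(-5)) + 2)/20 = -3*(4*(-1 - 30) + 2)*(1/20) = -3*(4*(-31) + 2)*(1/20) = -3*(-124 + 2)*(1/20) = -3*(-122)*(1/20) = 366*(1/20) = 183/10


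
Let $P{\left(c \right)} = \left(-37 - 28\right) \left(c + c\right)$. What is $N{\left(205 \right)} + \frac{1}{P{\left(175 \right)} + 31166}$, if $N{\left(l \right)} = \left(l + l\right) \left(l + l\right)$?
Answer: $\frac{1414729601}{8416} \approx 1.681 \cdot 10^{5}$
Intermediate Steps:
$N{\left(l \right)} = 4 l^{2}$ ($N{\left(l \right)} = 2 l 2 l = 4 l^{2}$)
$P{\left(c \right)} = - 130 c$ ($P{\left(c \right)} = - 65 \cdot 2 c = - 130 c$)
$N{\left(205 \right)} + \frac{1}{P{\left(175 \right)} + 31166} = 4 \cdot 205^{2} + \frac{1}{\left(-130\right) 175 + 31166} = 4 \cdot 42025 + \frac{1}{-22750 + 31166} = 168100 + \frac{1}{8416} = \frac{1414729601}{8416}$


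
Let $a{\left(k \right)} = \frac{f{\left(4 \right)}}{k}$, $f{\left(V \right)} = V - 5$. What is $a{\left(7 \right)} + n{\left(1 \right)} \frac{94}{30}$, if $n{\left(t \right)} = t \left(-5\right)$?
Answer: $- \frac{332}{21} \approx -15.81$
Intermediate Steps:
$n{\left(t \right)} = - 5 t$
$f{\left(V \right)} = -5 + V$
$a{\left(k \right)} = - \frac{1}{k}$ ($a{\left(k \right)} = \frac{-5 + 4}{k} = - \frac{1}{k}$)
$a{\left(7 \right)} + n{\left(1 \right)} \frac{94}{30} = - \frac{1}{7} + \left(-5\right) 1 \cdot \frac{94}{30} = \left(-1\right) \frac{1}{7} - 5 \cdot 94 \cdot \frac{1}{30} = - \frac{1}{7} - \frac{47}{3} = - \frac{332}{21}$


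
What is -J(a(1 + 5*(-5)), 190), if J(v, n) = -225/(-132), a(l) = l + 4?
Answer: -75/44 ≈ -1.7045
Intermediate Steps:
a(l) = 4 + l
J(v, n) = 75/44 (J(v, n) = -225*(-1/132) = 75/44)
-J(a(1 + 5*(-5)), 190) = -1*75/44 = -75/44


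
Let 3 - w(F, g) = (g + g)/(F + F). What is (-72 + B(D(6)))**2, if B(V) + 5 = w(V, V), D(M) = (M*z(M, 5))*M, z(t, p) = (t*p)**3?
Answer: 5625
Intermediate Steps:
z(t, p) = p**3*t**3 (z(t, p) = (p*t)**3 = p**3*t**3)
D(M) = 125*M**5 (D(M) = (M*(5**3*M**3))*M = (M*(125*M**3))*M = (125*M**4)*M = 125*M**5)
w(F, g) = 3 - g/F (w(F, g) = 3 - (g + g)/(F + F) = 3 - 2*g/(2*F) = 3 - 2*g*1/(2*F) = 3 - g/F)
B(V) = -3 (B(V) = -5 + (3 - V/V) = -5 + (3 - 1) = -5 + 2 = -3)
(-72 + B(D(6)))**2 = (-72 - 3)**2 = (-75)**2 = 5625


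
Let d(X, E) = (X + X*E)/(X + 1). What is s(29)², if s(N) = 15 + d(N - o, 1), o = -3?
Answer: 312481/1089 ≈ 286.94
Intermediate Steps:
d(X, E) = (X + E*X)/(1 + X)
s(N) = 15 + 2*(3 + N)/(4 + N) (s(N) = 15 + (N - 1*(-3))*(1 + 1)/(1 + (N - 1*(-3))) = 15 + (N + 3)*2/(1 + (N + 3)) = 15 + (3 + N)*2/(1 + (3 + N)) = 15 + (3 + N)*2/(4 + N) = 15 + 2*(3 + N)/(4 + N))
s(29)² = ((66 + 17*29)/(4 + 29))² = ((66 + 493)/33)² = ((1/33)*559)² = (559/33)² = 312481/1089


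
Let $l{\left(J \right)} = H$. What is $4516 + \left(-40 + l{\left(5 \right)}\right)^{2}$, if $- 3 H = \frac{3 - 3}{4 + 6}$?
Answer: $6116$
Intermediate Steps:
$H = 0$ ($H = - \frac{\left(3 - 3\right) \frac{1}{4 + 6}}{3} = - \frac{0 \cdot \frac{1}{10}}{3} = \left(- \frac{1}{3}\right) 0 = 0$)
$l{\left(J \right)} = 0$
$4516 + \left(-40 + l{\left(5 \right)}\right)^{2} = 4516 + \left(-40 + 0\right)^{2} = 4516 + \left(-40\right)^{2} = 4516 + 1600 = 6116$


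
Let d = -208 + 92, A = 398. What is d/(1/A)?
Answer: -46168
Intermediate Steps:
d = -116
d/(1/A) = -116/(1/398) = -116/1/398 = -116*398 = -46168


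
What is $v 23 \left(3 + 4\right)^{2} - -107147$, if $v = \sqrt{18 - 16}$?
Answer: $107147 + 1127 \sqrt{2} \approx 1.0874 \cdot 10^{5}$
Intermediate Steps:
$v = \sqrt{2}$ ($v = \sqrt{18 - 16} = \sqrt{2} \approx 1.4142$)
$v 23 \left(3 + 4\right)^{2} - -107147 = \sqrt{2} \cdot 23 \left(3 + 4\right)^{2} - -107147 = 23 \sqrt{2} \cdot 7^{2} + 107147 = 23 \sqrt{2} \cdot 49 + 107147 = 1127 \sqrt{2} + 107147 = 107147 + 1127 \sqrt{2}$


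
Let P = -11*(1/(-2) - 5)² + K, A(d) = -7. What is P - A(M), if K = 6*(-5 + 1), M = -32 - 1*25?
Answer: -1399/4 ≈ -349.75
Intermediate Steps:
M = -57 (M = -32 - 25 = -57)
K = -24 (K = 6*(-4) = -24)
P = -1427/4 (P = -11*(1/(-2) - 5)² - 24 = -11*(-½ - 5)² - 24 = -11*(-11/2)² - 24 = -11*121/4 - 24 = -1331/4 - 24 = -1427/4 ≈ -356.75)
P - A(M) = -1427/4 - 1*(-7) = -1427/4 + 7 = -1399/4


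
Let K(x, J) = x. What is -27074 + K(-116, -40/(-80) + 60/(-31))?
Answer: -27190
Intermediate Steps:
-27074 + K(-116, -40/(-80) + 60/(-31)) = -27074 - 116 = -27190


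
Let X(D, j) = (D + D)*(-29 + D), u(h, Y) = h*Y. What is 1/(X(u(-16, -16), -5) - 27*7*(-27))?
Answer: 1/121327 ≈ 8.2422e-6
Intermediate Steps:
u(h, Y) = Y*h
X(D, j) = 2*D*(-29 + D) (X(D, j) = (2*D)*(-29 + D) = 2*D*(-29 + D))
1/(X(u(-16, -16), -5) - 27*7*(-27)) = 1/(2*(-16*(-16))*(-29 - 16*(-16)) - 27*7*(-27)) = 1/(2*256*(-29 + 256) - 189*(-27)) = 1/(2*256*227 + 5103) = 1/(116224 + 5103) = 1/121327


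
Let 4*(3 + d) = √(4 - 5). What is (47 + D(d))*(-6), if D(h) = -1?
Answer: -276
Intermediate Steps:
d = -3 + I/4 (d = -3 + √(4 - 5)/4 = -3 + √(-1)/4 = -3 + I/4 ≈ -3.0 + 0.25*I)
(47 + D(d))*(-6) = (47 - 1)*(-6) = 46*(-6) = -276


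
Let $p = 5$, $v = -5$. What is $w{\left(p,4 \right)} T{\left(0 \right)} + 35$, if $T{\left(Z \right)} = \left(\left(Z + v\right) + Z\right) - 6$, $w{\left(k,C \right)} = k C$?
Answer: $-185$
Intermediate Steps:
$w{\left(k,C \right)} = C k$
$T{\left(Z \right)} = -11 + 2 Z$ ($T{\left(Z \right)} = \left(\left(Z - 5\right) + Z\right) - 6 = \left(\left(-5 + Z\right) + Z\right) - 6 = \left(-5 + 2 Z\right) - 6 = -11 + 2 Z$)
$w{\left(p,4 \right)} T{\left(0 \right)} + 35 = 4 \cdot 5 \left(-11 + 2 \cdot 0\right) + 35 = 20 \left(-11 + 0\right) + 35 = 20 \left(-11\right) + 35 = -220 + 35 = -185$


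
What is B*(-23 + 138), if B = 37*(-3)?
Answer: -12765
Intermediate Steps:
B = -111
B*(-23 + 138) = -111*(-23 + 138) = -111*115 = -12765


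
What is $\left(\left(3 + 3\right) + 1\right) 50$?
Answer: $350$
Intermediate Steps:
$\left(\left(3 + 3\right) + 1\right) 50 = \left(6 + 1\right) 50 = 7 \cdot 50 = 350$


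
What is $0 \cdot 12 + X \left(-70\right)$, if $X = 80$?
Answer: $-5600$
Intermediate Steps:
$0 \cdot 12 + X \left(-70\right) = 0 \cdot 12 + 80 \left(-70\right) = 0 - 5600 = -5600$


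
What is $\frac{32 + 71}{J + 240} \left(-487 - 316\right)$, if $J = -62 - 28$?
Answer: $- \frac{82709}{150} \approx -551.39$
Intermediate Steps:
$J = -90$ ($J = -62 - 28 = -90$)
$\frac{32 + 71}{J + 240} \left(-487 - 316\right) = \frac{32 + 71}{-90 + 240} \left(-487 - 316\right) = \frac{103}{150} \left(-803\right) = - \frac{82709}{150}$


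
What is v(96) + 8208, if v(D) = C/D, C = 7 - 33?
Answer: 393971/48 ≈ 8207.7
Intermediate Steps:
C = -26
v(D) = -26/D
v(96) + 8208 = -26/96 + 8208 = -26*1/96 + 8208 = -13/48 + 8208 = 393971/48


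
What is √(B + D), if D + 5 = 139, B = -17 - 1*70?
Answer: √47 ≈ 6.8557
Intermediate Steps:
B = -87 (B = -17 - 70 = -87)
D = 134 (D = -5 + 139 = 134)
√(B + D) = √(-87 + 134) = √47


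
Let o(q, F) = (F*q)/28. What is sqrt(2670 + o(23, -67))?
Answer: sqrt(512533)/14 ≈ 51.137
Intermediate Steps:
o(q, F) = F*q/28 (o(q, F) = (F*q)*(1/28) = F*q/28)
sqrt(2670 + o(23, -67)) = sqrt(2670 + (1/28)*(-67)*23) = sqrt(2670 - 1541/28) = sqrt(73219/28) = sqrt(512533)/14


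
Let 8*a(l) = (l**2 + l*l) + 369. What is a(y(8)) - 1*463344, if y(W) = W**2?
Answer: -3698191/8 ≈ -4.6227e+5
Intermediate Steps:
a(l) = 369/8 + l**2/4 (a(l) = ((l**2 + l*l) + 369)/8 = ((l**2 + l**2) + 369)/8 = (2*l**2 + 369)/8 = (369 + 2*l**2)/8 = 369/8 + l**2/4)
a(y(8)) - 1*463344 = (369/8 + (8**2)**2/4) - 1*463344 = (369/8 + (1/4)*64**2) - 463344 = (369/8 + (1/4)*4096) - 463344 = (369/8 + 1024) - 463344 = 8561/8 - 463344 = -3698191/8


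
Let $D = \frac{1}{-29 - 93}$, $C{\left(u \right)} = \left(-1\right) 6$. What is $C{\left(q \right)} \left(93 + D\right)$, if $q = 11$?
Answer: $- \frac{34035}{61} \approx -557.95$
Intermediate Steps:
$C{\left(u \right)} = -6$
$D = - \frac{1}{122}$ ($D = \frac{1}{-122} = - \frac{1}{122} \approx -0.0081967$)
$C{\left(q \right)} \left(93 + D\right) = - 6 \left(93 - \frac{1}{122}\right) = \left(-6\right) \frac{11345}{122} = - \frac{34035}{61}$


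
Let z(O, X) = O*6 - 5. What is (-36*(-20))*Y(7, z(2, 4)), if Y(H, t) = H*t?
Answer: 35280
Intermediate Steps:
z(O, X) = -5 + 6*O (z(O, X) = 6*O - 5 = -5 + 6*O)
(-36*(-20))*Y(7, z(2, 4)) = (-36*(-20))*(7*(-5 + 6*2)) = 720*(7*(-5 + 12)) = 720*(7*7) = 720*49 = 35280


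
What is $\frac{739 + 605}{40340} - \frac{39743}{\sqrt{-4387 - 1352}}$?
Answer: $\frac{336}{10085} + \frac{39743 i \sqrt{5739}}{5739} \approx 0.033317 + 524.62 i$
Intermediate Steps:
$\frac{739 + 605}{40340} - \frac{39743}{\sqrt{-4387 - 1352}} = 1344 \cdot \frac{1}{40340} - \frac{39743}{\sqrt{-5739}} = \frac{336}{10085} - \frac{39743}{i \sqrt{5739}} = \frac{336}{10085} - 39743 \left(- \frac{i \sqrt{5739}}{5739}\right) = \frac{336}{10085} + \frac{39743 i \sqrt{5739}}{5739}$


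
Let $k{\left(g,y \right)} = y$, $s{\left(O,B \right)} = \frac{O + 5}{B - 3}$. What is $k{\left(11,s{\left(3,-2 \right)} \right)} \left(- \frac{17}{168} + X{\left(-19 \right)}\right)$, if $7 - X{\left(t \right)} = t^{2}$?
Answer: $\frac{59489}{105} \approx 566.56$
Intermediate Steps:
$s{\left(O,B \right)} = \frac{5 + O}{-3 + B}$
$X{\left(t \right)} = 7 - t^{2}$
$k{\left(11,s{\left(3,-2 \right)} \right)} \left(- \frac{17}{168} + X{\left(-19 \right)}\right) = \frac{5 + 3}{-3 - 2} \left(- \frac{17}{168} + \left(7 - \left(-19\right)^{2}\right)\right) = \frac{1}{-5} \cdot 8 \left(\left(-17\right) \frac{1}{168} + \left(7 - 361\right)\right) = \left(- \frac{1}{5}\right) 8 \left(- \frac{17}{168} + \left(7 - 361\right)\right) = - \frac{8 \left(- \frac{17}{168} - 354\right)}{5} = \left(- \frac{8}{5}\right) \left(- \frac{59489}{168}\right) = \frac{59489}{105}$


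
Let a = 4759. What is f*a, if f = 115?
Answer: 547285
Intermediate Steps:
f*a = 115*4759 = 547285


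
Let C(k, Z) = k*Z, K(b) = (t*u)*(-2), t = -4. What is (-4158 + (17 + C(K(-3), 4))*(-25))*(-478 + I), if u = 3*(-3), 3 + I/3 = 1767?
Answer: 12598238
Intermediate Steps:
I = 5292 (I = -9 + 3*1767 = -9 + 5301 = 5292)
u = -9
K(b) = -72 (K(b) = -4*(-9)*(-2) = 36*(-2) = -72)
C(k, Z) = Z*k
(-4158 + (17 + C(K(-3), 4))*(-25))*(-478 + I) = (-4158 + (17 + 4*(-72))*(-25))*(-478 + 5292) = (-4158 + (17 - 288)*(-25))*4814 = (-4158 - 271*(-25))*4814 = (-4158 + 6775)*4814 = 2617*4814 = 12598238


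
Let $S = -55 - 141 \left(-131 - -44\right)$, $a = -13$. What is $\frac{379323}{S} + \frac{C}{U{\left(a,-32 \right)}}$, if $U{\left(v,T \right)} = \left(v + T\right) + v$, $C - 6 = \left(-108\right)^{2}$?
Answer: $- \frac{60256653}{354148} \approx -170.15$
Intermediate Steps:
$C = 11670$ ($C = 6 + \left(-108\right)^{2} = 6 + 11664 = 11670$)
$U{\left(v,T \right)} = T + 2 v$ ($U{\left(v,T \right)} = \left(T + v\right) + v = T + 2 v$)
$S = 12212$ ($S = -55 - 141 \left(-131 + 44\right) = -55 - -12267 = -55 + 12267 = 12212$)
$\frac{379323}{S} + \frac{C}{U{\left(a,-32 \right)}} = \frac{379323}{12212} + \frac{11670}{-32 + 2 \left(-13\right)} = 379323 \cdot \frac{1}{12212} + \frac{11670}{-32 - 26} = \frac{379323}{12212} + \frac{11670}{-58} = \frac{379323}{12212} + 11670 \left(- \frac{1}{58}\right) = \frac{379323}{12212} - \frac{5835}{29} = - \frac{60256653}{354148}$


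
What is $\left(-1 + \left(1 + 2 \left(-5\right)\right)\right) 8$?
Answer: $-80$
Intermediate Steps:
$\left(-1 + \left(1 + 2 \left(-5\right)\right)\right) 8 = \left(-1 + \left(1 - 10\right)\right) 8 = \left(-1 - 9\right) 8 = \left(-10\right) 8 = -80$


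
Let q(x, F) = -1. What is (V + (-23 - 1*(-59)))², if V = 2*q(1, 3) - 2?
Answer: 1024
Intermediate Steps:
V = -4 (V = 2*(-1) - 2 = -2 - 2 = -4)
(V + (-23 - 1*(-59)))² = (-4 + (-23 - 1*(-59)))² = (-4 + (-23 + 59))² = (-4 + 36)² = 32² = 1024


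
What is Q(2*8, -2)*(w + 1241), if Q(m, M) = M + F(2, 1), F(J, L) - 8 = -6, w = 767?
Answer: 0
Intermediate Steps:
F(J, L) = 2 (F(J, L) = 8 - 6 = 2)
Q(m, M) = 2 + M (Q(m, M) = M + 2 = 2 + M)
Q(2*8, -2)*(w + 1241) = (2 - 2)*(767 + 1241) = 0*2008 = 0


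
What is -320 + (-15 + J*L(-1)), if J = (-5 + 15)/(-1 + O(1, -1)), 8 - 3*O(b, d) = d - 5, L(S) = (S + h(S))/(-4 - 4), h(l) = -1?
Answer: -7355/22 ≈ -334.32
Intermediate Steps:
L(S) = ⅛ - S/8 (L(S) = (S - 1)/(-4 - 4) = (-1 + S)/(-8) = (-1 + S)*(-⅛) = ⅛ - S/8)
O(b, d) = 13/3 - d/3 (O(b, d) = 8/3 - (d - 5)/3 = 8/3 - (-5 + d)/3 = 8/3 + (5/3 - d/3) = 13/3 - d/3)
J = 30/11 (J = (-5 + 15)/(-1 + (13/3 - ⅓*(-1))) = 10/(-1 + (13/3 + ⅓)) = 10/(-1 + 14/3) = 10/(11/3) = 10*(3/11) = 30/11 ≈ 2.7273)
-320 + (-15 + J*L(-1)) = -320 + (-15 + 30*(⅛ - ⅛*(-1))/11) = -320 + (-15 + 30*(⅛ + ⅛)/11) = -320 + (-15 + (30/11)*(¼)) = -320 + (-15 + 15/22) = -320 - 315/22 = -7355/22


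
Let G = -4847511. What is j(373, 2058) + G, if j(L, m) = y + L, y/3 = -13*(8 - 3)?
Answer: -4847333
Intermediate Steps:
y = -195 (y = 3*(-13*(8 - 3)) = 3*(-13*5) = 3*(-65) = -195)
j(L, m) = -195 + L
j(373, 2058) + G = (-195 + 373) - 4847511 = 178 - 4847511 = -4847333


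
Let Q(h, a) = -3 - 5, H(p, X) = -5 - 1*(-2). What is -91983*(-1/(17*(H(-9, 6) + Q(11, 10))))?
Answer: -91983/187 ≈ -491.89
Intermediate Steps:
H(p, X) = -3 (H(p, X) = -5 + 2 = -3)
Q(h, a) = -8
-91983*(-1/(17*(H(-9, 6) + Q(11, 10)))) = -91983*(-1/(17*(-3 - 8))) = -91983/((-17*(-11))) = -91983/187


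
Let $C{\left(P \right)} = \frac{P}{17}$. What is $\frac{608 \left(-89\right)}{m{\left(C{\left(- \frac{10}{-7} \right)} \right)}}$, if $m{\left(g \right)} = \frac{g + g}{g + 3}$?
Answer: $- \frac{4964776}{5} \approx -9.9296 \cdot 10^{5}$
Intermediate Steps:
$C{\left(P \right)} = \frac{P}{17}$ ($C{\left(P \right)} = P \frac{1}{17} = \frac{P}{17}$)
$m{\left(g \right)} = \frac{2 g}{3 + g}$
$\frac{608 \left(-89\right)}{m{\left(C{\left(- \frac{10}{-7} \right)} \right)}} = \frac{608 \left(-89\right)}{2 \frac{\left(-10\right) \frac{1}{-7}}{17} \frac{1}{3 + \frac{\left(-10\right) \frac{1}{-7}}{17}}} = - \frac{54112}{2 \frac{\left(-10\right) \left(- \frac{1}{7}\right)}{17} \frac{1}{3 + \frac{\left(-10\right) \left(- \frac{1}{7}\right)}{17}}} = - \frac{54112}{2 \cdot \frac{1}{17} \cdot \frac{10}{7} \frac{1}{3 + \frac{1}{17} \cdot \frac{10}{7}}} = - \frac{54112}{2 \cdot \frac{10}{119} \frac{1}{3 + \frac{10}{119}}} = - \frac{54112}{2 \cdot \frac{10}{119} \frac{1}{\frac{367}{119}}} = - \frac{54112}{2 \cdot \frac{10}{119} \cdot \frac{119}{367}} = - \frac{54112}{\frac{20}{367}} = \left(-54112\right) \frac{367}{20} = - \frac{4964776}{5}$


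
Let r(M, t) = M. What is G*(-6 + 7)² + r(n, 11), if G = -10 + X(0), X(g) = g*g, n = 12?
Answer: 2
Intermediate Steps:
X(g) = g²
G = -10 (G = -10 + 0² = -10 + 0 = -10)
G*(-6 + 7)² + r(n, 11) = -10*(-6 + 7)² + 12 = -10*1² + 12 = -10*1 + 12 = -10 + 12 = 2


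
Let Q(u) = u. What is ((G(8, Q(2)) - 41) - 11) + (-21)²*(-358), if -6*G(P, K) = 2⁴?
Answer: -473798/3 ≈ -1.5793e+5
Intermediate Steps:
G(P, K) = -8/3 (G(P, K) = -⅙*2⁴ = -⅙*16 = -8/3)
((G(8, Q(2)) - 41) - 11) + (-21)²*(-358) = ((-8/3 - 41) - 11) + (-21)²*(-358) = (-131/3 - 11) + 441*(-358) = -164/3 - 157878 = -473798/3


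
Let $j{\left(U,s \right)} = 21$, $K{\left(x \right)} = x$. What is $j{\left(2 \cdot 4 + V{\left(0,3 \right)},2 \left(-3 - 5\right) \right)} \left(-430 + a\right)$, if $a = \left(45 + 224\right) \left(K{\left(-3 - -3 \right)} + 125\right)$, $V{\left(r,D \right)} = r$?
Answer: $697095$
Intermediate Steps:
$a = 33625$ ($a = \left(45 + 224\right) \left(\left(-3 - -3\right) + 125\right) = 269 \left(\left(-3 + 3\right) + 125\right) = 269 \left(0 + 125\right) = 269 \cdot 125 = 33625$)
$j{\left(2 \cdot 4 + V{\left(0,3 \right)},2 \left(-3 - 5\right) \right)} \left(-430 + a\right) = 21 \left(-430 + 33625\right) = 21 \cdot 33195 = 697095$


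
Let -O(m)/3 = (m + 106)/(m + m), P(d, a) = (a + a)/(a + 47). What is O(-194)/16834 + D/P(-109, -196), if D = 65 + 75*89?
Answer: 204981764951/80012002 ≈ 2561.9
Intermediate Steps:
P(d, a) = 2*a/(47 + a) (P(d, a) = (2*a)/(47 + a) = 2*a/(47 + a))
D = 6740 (D = 65 + 6675 = 6740)
O(m) = -3*(106 + m)/(2*m) (O(m) = -3*(m + 106)/(m + m) = -3*(106 + m)/(2*m))
O(-194)/16834 + D/P(-109, -196) = (-3/2 - 159/(-194))/16834 + 6740/((2*(-196)/(47 - 196))) = (-3/2 - 159*(-1/194))*(1/16834) + 6740/((2*(-196)/(-149))) = (-3/2 + 159/194)*(1/16834) + 6740/((2*(-196)*(-1/149))) = -66/97*1/16834 + 6740/(392/149) = -33/816449 + 6740*(149/392) = -33/816449 + 251065/98 = 204981764951/80012002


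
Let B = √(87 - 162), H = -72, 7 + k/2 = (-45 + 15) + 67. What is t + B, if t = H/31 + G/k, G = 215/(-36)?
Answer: -32437/13392 + 5*I*√3 ≈ -2.4221 + 8.6602*I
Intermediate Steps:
k = 60 (k = -14 + 2*((-45 + 15) + 67) = -14 + 2*(-30 + 67) = -14 + 2*37 = -14 + 74 = 60)
G = -215/36 (G = 215*(-1/36) = -215/36 ≈ -5.9722)
t = -32437/13392 (t = -72/31 - 215/36/60 = -72*1/31 - 215/36*1/60 = -72/31 - 43/432 = -32437/13392 ≈ -2.4221)
B = 5*I*√3 (B = √(-75) = 5*I*√3 ≈ 8.6602*I)
t + B = -32437/13392 + 5*I*√3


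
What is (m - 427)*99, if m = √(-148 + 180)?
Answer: -42273 + 396*√2 ≈ -41713.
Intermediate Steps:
m = 4*√2 (m = √32 = 4*√2 ≈ 5.6569)
(m - 427)*99 = (4*√2 - 427)*99 = (-427 + 4*√2)*99 = -42273 + 396*√2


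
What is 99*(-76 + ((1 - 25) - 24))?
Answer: -12276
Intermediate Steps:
99*(-76 + ((1 - 25) - 24)) = 99*(-76 + (-24 - 24)) = 99*(-76 - 48) = 99*(-124) = -12276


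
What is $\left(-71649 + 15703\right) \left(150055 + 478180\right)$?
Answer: $-35147235310$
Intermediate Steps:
$\left(-71649 + 15703\right) \left(150055 + 478180\right) = \left(-55946\right) 628235 = -35147235310$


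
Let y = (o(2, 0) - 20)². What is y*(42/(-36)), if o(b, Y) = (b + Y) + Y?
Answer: -378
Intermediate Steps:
o(b, Y) = b + 2*Y (o(b, Y) = (Y + b) + Y = b + 2*Y)
y = 324 (y = ((2 + 2*0) - 20)² = ((2 + 0) - 20)² = (2 - 20)² = (-18)² = 324)
y*(42/(-36)) = 324*(42/(-36)) = 324*(42*(-1/36)) = 324*(-7/6) = -378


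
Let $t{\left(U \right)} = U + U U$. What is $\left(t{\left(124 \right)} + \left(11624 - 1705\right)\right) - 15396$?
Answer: $10023$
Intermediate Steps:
$t{\left(U \right)} = U + U^{2}$
$\left(t{\left(124 \right)} + \left(11624 - 1705\right)\right) - 15396 = \left(124 \left(1 + 124\right) + \left(11624 - 1705\right)\right) - 15396 = \left(124 \cdot 125 + 9919\right) - 15396 = \left(15500 + 9919\right) - 15396 = 25419 - 15396 = 10023$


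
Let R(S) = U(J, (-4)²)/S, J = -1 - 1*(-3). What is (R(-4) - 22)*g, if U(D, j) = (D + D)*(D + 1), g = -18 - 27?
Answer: 1125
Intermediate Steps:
g = -45
J = 2 (J = -1 + 3 = 2)
U(D, j) = 2*D*(1 + D) (U(D, j) = (2*D)*(1 + D) = 2*D*(1 + D))
R(S) = 12/S (R(S) = (2*2*(1 + 2))/S = (2*2*3)/S = 12/S)
(R(-4) - 22)*g = (12/(-4) - 22)*(-45) = (12*(-¼) - 22)*(-45) = (-3 - 22)*(-45) = -25*(-45) = 1125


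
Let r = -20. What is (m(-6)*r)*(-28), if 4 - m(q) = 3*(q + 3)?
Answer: 7280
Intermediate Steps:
m(q) = -5 - 3*q (m(q) = 4 - 3*(q + 3) = 4 - 3*(3 + q) = 4 - (9 + 3*q) = 4 + (-9 - 3*q) = -5 - 3*q)
(m(-6)*r)*(-28) = ((-5 - 3*(-6))*(-20))*(-28) = ((-5 + 18)*(-20))*(-28) = (13*(-20))*(-28) = -260*(-28) = 7280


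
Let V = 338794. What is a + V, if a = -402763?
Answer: -63969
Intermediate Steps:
a + V = -402763 + 338794 = -63969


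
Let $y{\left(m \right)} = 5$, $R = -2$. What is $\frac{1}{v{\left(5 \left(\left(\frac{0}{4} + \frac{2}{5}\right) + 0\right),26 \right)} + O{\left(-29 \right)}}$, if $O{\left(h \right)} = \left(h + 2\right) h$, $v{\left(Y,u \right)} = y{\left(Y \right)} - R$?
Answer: $\frac{1}{790} \approx 0.0012658$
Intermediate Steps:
$v{\left(Y,u \right)} = 7$ ($v{\left(Y,u \right)} = 5 - -2 = 5 + 2 = 7$)
$O{\left(h \right)} = h \left(2 + h\right)$ ($O{\left(h \right)} = \left(2 + h\right) h = h \left(2 + h\right)$)
$\frac{1}{v{\left(5 \left(\left(\frac{0}{4} + \frac{2}{5}\right) + 0\right),26 \right)} + O{\left(-29 \right)}} = \frac{1}{7 - 29 \left(2 - 29\right)} = \frac{1}{7 - -783} = \frac{1}{7 + 783} = \frac{1}{790}$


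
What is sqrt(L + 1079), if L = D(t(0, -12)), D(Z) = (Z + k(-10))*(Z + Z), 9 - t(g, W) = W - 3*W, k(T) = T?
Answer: sqrt(1829) ≈ 42.767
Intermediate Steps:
t(g, W) = 9 + 2*W (t(g, W) = 9 - (W - 3*W) = 9 - (-2)*W = 9 + 2*W)
D(Z) = 2*Z*(-10 + Z) (D(Z) = (Z - 10)*(Z + Z) = (-10 + Z)*(2*Z) = 2*Z*(-10 + Z))
L = 750 (L = 2*(9 + 2*(-12))*(-10 + (9 + 2*(-12))) = 2*(9 - 24)*(-10 + (9 - 24)) = 2*(-15)*(-10 - 15) = 2*(-15)*(-25) = 750)
sqrt(L + 1079) = sqrt(750 + 1079) = sqrt(1829)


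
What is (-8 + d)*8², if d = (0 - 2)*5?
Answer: -1152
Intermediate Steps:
d = -10 (d = -2*5 = -10)
(-8 + d)*8² = (-8 - 10)*8² = -18*64 = -1152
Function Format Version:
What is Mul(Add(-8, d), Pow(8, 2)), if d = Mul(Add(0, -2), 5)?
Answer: -1152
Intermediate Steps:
d = -10 (d = Mul(-2, 5) = -10)
Mul(Add(-8, d), Pow(8, 2)) = Mul(Add(-8, -10), Pow(8, 2)) = Mul(-18, 64) = -1152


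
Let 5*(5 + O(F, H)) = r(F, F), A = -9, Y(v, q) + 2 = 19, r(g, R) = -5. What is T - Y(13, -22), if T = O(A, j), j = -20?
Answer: -23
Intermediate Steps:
Y(v, q) = 17 (Y(v, q) = -2 + 19 = 17)
O(F, H) = -6 (O(F, H) = -5 + (⅕)*(-5) = -5 - 1 = -6)
T = -6
T - Y(13, -22) = -6 - 1*17 = -6 - 17 = -23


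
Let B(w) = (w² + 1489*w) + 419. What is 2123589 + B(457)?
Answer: 3013330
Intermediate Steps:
B(w) = 419 + w² + 1489*w
2123589 + B(457) = 2123589 + (419 + 457² + 1489*457) = 2123589 + (419 + 208849 + 680473) = 2123589 + 889741 = 3013330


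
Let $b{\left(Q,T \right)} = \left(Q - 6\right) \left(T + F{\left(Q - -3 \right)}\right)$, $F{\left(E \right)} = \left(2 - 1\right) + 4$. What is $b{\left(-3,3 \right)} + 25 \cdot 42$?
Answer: $978$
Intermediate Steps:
$F{\left(E \right)} = 5$ ($F{\left(E \right)} = 1 + 4 = 5$)
$b{\left(Q,T \right)} = \left(-6 + Q\right) \left(5 + T\right)$ ($b{\left(Q,T \right)} = \left(Q - 6\right) \left(T + 5\right) = \left(-6 + Q\right) \left(5 + T\right)$)
$b{\left(-3,3 \right)} + 25 \cdot 42 = \left(-30 - 18 + 5 \left(-3\right) - 9\right) + 25 \cdot 42 = \left(-30 - 18 - 15 - 9\right) + 1050 = -72 + 1050 = 978$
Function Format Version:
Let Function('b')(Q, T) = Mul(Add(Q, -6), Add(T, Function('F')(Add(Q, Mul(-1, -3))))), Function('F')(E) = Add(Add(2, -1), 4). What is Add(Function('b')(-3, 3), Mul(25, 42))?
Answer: 978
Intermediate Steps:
Function('F')(E) = 5 (Function('F')(E) = Add(1, 4) = 5)
Function('b')(Q, T) = Mul(Add(-6, Q), Add(5, T)) (Function('b')(Q, T) = Mul(Add(Q, -6), Add(T, 5)) = Mul(Add(-6, Q), Add(5, T)))
Add(Function('b')(-3, 3), Mul(25, 42)) = Add(Add(-30, Mul(-6, 3), Mul(5, -3), Mul(-3, 3)), Mul(25, 42)) = Add(Add(-30, -18, -15, -9), 1050) = Add(-72, 1050) = 978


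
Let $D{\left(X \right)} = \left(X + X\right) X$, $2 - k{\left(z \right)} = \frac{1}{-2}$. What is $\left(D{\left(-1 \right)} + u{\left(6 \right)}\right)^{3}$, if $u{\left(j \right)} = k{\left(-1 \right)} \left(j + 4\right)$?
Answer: $19683$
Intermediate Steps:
$k{\left(z \right)} = \frac{5}{2}$ ($k{\left(z \right)} = 2 - \frac{1}{-2} = 2 - - \frac{1}{2} = 2 + \frac{1}{2} = \frac{5}{2}$)
$u{\left(j \right)} = 10 + \frac{5 j}{2}$ ($u{\left(j \right)} = \frac{5 \left(j + 4\right)}{2} = \frac{5 \left(4 + j\right)}{2} = 10 + \frac{5 j}{2}$)
$D{\left(X \right)} = 2 X^{2}$ ($D{\left(X \right)} = 2 X X = 2 X^{2}$)
$\left(D{\left(-1 \right)} + u{\left(6 \right)}\right)^{3} = \left(2 \left(-1\right)^{2} + \left(10 + \frac{5}{2} \cdot 6\right)\right)^{3} = \left(2 \cdot 1 + \left(10 + 15\right)\right)^{3} = \left(2 + 25\right)^{3} = 27^{3} = 19683$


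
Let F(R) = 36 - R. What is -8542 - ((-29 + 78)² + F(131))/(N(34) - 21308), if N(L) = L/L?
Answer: -182002088/21307 ≈ -8541.9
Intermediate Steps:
N(L) = 1
-8542 - ((-29 + 78)² + F(131))/(N(34) - 21308) = -8542 - ((-29 + 78)² + (36 - 1*131))/(1 - 21308) = -8542 - (49² + (36 - 131))/(-21307) = -8542 - (2401 - 95)*(-1)/21307 = -8542 - 2306*(-1)/21307 = -8542 - 1*(-2306/21307) = -8542 + 2306/21307 = -182002088/21307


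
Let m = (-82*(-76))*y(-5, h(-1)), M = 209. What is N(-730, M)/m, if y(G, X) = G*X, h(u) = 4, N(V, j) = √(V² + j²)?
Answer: -√576581/124640 ≈ -0.0060922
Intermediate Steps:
m = -124640 (m = (-82*(-76))*(-5*4) = 6232*(-20) = -124640)
N(-730, M)/m = √((-730)² + 209²)/(-124640) = √(532900 + 43681)*(-1/124640) = √576581*(-1/124640) = -√576581/124640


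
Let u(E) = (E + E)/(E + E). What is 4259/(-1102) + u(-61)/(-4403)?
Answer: -18753479/4852106 ≈ -3.8650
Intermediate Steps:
u(E) = 1 (u(E) = (2*E)/((2*E)) = (2*E)*(1/(2*E)) = 1)
4259/(-1102) + u(-61)/(-4403) = 4259/(-1102) + 1/(-4403) = 4259*(-1/1102) + 1*(-1/4403) = -4259/1102 - 1/4403 = -18753479/4852106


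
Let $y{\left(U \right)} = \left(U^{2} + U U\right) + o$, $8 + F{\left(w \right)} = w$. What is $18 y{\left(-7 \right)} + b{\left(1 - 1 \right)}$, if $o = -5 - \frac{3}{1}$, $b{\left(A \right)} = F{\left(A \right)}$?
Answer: $1612$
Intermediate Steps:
$F{\left(w \right)} = -8 + w$
$b{\left(A \right)} = -8 + A$
$o = -8$ ($o = -5 - 3 = -8$)
$y{\left(U \right)} = -8 + 2 U^{2}$ ($y{\left(U \right)} = \left(U^{2} + U U\right) - 8 = \left(U^{2} + U^{2}\right) - 8 = 2 U^{2} - 8 = -8 + 2 U^{2}$)
$18 y{\left(-7 \right)} + b{\left(1 - 1 \right)} = 18 \left(-8 + 2 \left(-7\right)^{2}\right) + \left(-8 + \left(1 - 1\right)\right) = 18 \left(-8 + 2 \cdot 49\right) + \left(-8 + 0\right) = 18 \left(-8 + 98\right) - 8 = 18 \cdot 90 - 8 = 1620 - 8 = 1612$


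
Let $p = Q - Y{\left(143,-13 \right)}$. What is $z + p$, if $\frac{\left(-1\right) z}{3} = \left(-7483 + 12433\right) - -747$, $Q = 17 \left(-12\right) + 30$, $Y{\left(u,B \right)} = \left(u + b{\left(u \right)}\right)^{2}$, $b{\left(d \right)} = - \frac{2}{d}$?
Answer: $- \frac{771131794}{20449} \approx -37710.0$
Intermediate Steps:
$Y{\left(u,B \right)} = \left(u - \frac{2}{u}\right)^{2}$
$Q = -174$ ($Q = -204 + 30 = -174$)
$z = -17091$ ($z = - 3 \left(\left(-7483 + 12433\right) - -747\right) = - 3 \left(4950 + 747\right) = \left(-3\right) 5697 = -17091$)
$p = - \frac{421637935}{20449}$ ($p = -174 - \frac{\left(-2 + 143^{2}\right)^{2}}{20449} = -174 - \frac{\left(-2 + 20449\right)^{2}}{20449} = -174 - \frac{20447^{2}}{20449} = -174 - \frac{1}{20449} \cdot 418079809 = -174 - \frac{418079809}{20449} = - \frac{421637935}{20449} \approx -20619.0$)
$z + p = -17091 - \frac{421637935}{20449} = - \frac{771131794}{20449}$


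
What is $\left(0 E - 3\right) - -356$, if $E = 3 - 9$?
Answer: $353$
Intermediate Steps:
$E = -6$ ($E = 3 - 9 = -6$)
$\left(0 E - 3\right) - -356 = \left(0 \left(-6\right) - 3\right) - -356 = \left(0 - 3\right) + 356 = -3 + 356 = 353$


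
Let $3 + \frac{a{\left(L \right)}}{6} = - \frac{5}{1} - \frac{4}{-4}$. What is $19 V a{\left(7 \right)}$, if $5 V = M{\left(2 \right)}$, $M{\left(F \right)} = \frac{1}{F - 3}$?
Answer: $\frac{798}{5} \approx 159.6$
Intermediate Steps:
$M{\left(F \right)} = \frac{1}{-3 + F}$
$V = - \frac{1}{5}$ ($V = \frac{1}{5 \left(-3 + 2\right)} = \frac{1}{5 \left(-1\right)} = \frac{1}{5} \left(-1\right) = - \frac{1}{5} \approx -0.2$)
$a{\left(L \right)} = -42$ ($a{\left(L \right)} = -18 + 6 \left(- \frac{5}{1} - \frac{4}{-4}\right) = -18 + 6 \left(\left(-5\right) 1 - -1\right) = -18 + 6 \left(-5 + 1\right) = -18 + 6 \left(-4\right) = -18 - 24 = -42$)
$19 V a{\left(7 \right)} = 19 \left(- \frac{1}{5}\right) \left(-42\right) = \left(- \frac{19}{5}\right) \left(-42\right) = \frac{798}{5}$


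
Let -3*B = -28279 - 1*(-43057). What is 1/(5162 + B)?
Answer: 1/236 ≈ 0.0042373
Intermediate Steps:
B = -4926 (B = -(-28279 - 1*(-43057))/3 = -(-28279 + 43057)/3 = -⅓*14778 = -4926)
1/(5162 + B) = 1/(5162 - 4926) = 1/236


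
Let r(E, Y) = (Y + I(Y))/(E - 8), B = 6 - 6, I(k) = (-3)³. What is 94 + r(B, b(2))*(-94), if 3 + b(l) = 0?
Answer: -517/2 ≈ -258.50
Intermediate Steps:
I(k) = -27
b(l) = -3 (b(l) = -3 + 0 = -3)
B = 0
r(E, Y) = (-27 + Y)/(-8 + E) (r(E, Y) = (Y - 27)/(E - 8) = (-27 + Y)/(-8 + E))
94 + r(B, b(2))*(-94) = 94 + ((-27 - 3)/(-8 + 0))*(-94) = 94 + (-30/(-8))*(-94) = 94 - ⅛*(-30)*(-94) = 94 + (15/4)*(-94) = 94 - 705/2 = -517/2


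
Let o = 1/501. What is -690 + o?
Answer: -345689/501 ≈ -690.00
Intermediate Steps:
o = 1/501 ≈ 0.0019960
-690 + o = -690 + 1/501 = -345689/501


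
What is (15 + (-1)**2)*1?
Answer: 16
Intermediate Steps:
(15 + (-1)**2)*1 = (15 + 1)*1 = 16*1 = 16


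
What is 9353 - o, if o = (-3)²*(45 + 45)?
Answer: 8543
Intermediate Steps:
o = 810 (o = 9*90 = 810)
9353 - o = 9353 - 1*810 = 9353 - 810 = 8543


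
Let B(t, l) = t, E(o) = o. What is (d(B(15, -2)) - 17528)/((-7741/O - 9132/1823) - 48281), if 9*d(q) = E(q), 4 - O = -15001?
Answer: 1438252012585/3962505491454 ≈ 0.36297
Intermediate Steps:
O = 15005 (O = 4 - 1*(-15001) = 4 + 15001 = 15005)
d(q) = q/9
(d(B(15, -2)) - 17528)/((-7741/O - 9132/1823) - 48281) = ((1/9)*15 - 17528)/((-7741/15005 - 9132/1823) - 48281) = (5/3 - 17528)/((-7741*1/15005 - 9132*1/1823) - 48281) = -52579/(3*((-7741/15005 - 9132/1823) - 48281)) = -52579/(3*(-151137503/27354115 - 48281)) = -52579/(3*(-1320835163818/27354115)) = -52579/3*(-27354115/1320835163818) = 1438252012585/3962505491454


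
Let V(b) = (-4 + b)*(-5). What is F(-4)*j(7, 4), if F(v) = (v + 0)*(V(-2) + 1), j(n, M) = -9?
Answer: 1116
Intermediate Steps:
V(b) = 20 - 5*b
F(v) = 31*v (F(v) = (v + 0)*((20 - 5*(-2)) + 1) = v*((20 + 10) + 1) = v*(30 + 1) = v*31 = 31*v)
F(-4)*j(7, 4) = (31*(-4))*(-9) = -124*(-9) = 1116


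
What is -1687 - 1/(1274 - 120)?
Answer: -1946799/1154 ≈ -1687.0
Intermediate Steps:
-1687 - 1/(1274 - 120) = -1687 - 1/1154 = -1946799/1154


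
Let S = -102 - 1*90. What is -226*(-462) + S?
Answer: 104220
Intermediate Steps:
S = -192 (S = -102 - 90 = -192)
-226*(-462) + S = -226*(-462) - 192 = 104412 - 192 = 104220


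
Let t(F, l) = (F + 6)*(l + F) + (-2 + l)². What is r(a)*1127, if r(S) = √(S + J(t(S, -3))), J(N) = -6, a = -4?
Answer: 1127*I*√10 ≈ 3563.9*I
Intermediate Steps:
t(F, l) = (-2 + l)² + (6 + F)*(F + l) (t(F, l) = (6 + F)*(F + l) + (-2 + l)² = (-2 + l)² + (6 + F)*(F + l))
r(S) = √(-6 + S) (r(S) = √(S - 6) = √(-6 + S))
r(a)*1127 = √(-6 - 4)*1127 = √(-10)*1127 = (I*√10)*1127 = 1127*I*√10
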